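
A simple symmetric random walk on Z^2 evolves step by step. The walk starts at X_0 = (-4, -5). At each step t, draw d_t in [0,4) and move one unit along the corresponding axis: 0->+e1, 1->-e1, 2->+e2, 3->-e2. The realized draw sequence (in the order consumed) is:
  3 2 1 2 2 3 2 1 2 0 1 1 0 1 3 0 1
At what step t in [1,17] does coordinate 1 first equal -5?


t=0: X=(-4, -5), d=3 → -e2, X_1=(-4, -6)
t=1: X=(-4, -6), d=2 → +e2, X_2=(-4, -5)
t=2: X=(-4, -5), d=1 → -e1, X_3=(-5, -5)
t=3: X=(-5, -5), d=2 → +e2, X_4=(-5, -4)
t=4: X=(-5, -4), d=2 → +e2, X_5=(-5, -3)
t=5: X=(-5, -3), d=3 → -e2, X_6=(-5, -4)
t=6: X=(-5, -4), d=2 → +e2, X_7=(-5, -3)
t=7: X=(-5, -3), d=1 → -e1, X_8=(-6, -3)
t=8: X=(-6, -3), d=2 → +e2, X_9=(-6, -2)
t=9: X=(-6, -2), d=0 → +e1, X_10=(-5, -2)
t=10: X=(-5, -2), d=1 → -e1, X_11=(-6, -2)
t=11: X=(-6, -2), d=1 → -e1, X_12=(-7, -2)
t=12: X=(-7, -2), d=0 → +e1, X_13=(-6, -2)
t=13: X=(-6, -2), d=1 → -e1, X_14=(-7, -2)
t=14: X=(-7, -2), d=3 → -e2, X_15=(-7, -3)
t=15: X=(-7, -3), d=0 → +e1, X_16=(-6, -3)
t=16: X=(-6, -3), d=1 → -e1, X_17=(-7, -3)

3


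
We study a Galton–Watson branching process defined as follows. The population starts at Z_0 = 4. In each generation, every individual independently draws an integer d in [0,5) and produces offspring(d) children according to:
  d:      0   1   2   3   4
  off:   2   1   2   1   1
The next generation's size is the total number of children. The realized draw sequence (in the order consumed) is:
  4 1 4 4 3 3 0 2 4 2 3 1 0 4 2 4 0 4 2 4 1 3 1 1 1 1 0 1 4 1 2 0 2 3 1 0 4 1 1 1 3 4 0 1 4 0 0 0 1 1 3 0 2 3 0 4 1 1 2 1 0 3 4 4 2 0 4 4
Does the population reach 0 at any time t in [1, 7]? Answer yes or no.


no

gen 0: Z_0=4, draws=[4, 1, 4, 4], offspring=[1, 1, 1, 1], Z_1=4
gen 1: Z_1=4, draws=[3, 3, 0, 2], offspring=[1, 1, 2, 2], Z_2=6
gen 2: Z_2=6, draws=[4, 2, 3, 1, 0, 4], offspring=[1, 2, 1, 1, 2, 1], Z_3=8
gen 3: Z_3=8, draws=[2, 4, 0, 4, 2, 4, 1, 3], offspring=[2, 1, 2, 1, 2, 1, 1, 1], Z_4=11
gen 4: Z_4=11, draws=[1, 1, 1, 1, 0, 1, 4, 1, 2, 0, 2], offspring=[1, 1, 1, 1, 2, 1, 1, 1, 2, 2, 2], Z_5=15
gen 5: Z_5=15, draws=[3, 1, 0, 4, 1, 1, 1, 3, 4, 0, 1, 4, 0, 0, 0], offspring=[1, 1, 2, 1, 1, 1, 1, 1, 1, 2, 1, 1, 2, 2, 2], Z_6=20
gen 6: Z_6=20, draws=[1, 1, 3, 0, 2, 3, 0, 4, 1, 1, 2, 1, 0, 3, 4, 4, 2, 0, 4, 4], offspring=[1, 1, 1, 2, 2, 1, 2, 1, 1, 1, 2, 1, 2, 1, 1, 1, 2, 2, 1, 1], Z_7=27


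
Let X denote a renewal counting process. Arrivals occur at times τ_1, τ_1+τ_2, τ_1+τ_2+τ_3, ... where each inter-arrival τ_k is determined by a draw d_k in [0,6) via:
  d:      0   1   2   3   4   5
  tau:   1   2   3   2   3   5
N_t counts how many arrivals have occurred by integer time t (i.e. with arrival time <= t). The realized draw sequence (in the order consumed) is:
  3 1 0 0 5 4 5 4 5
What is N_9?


4

draw d_1=3: τ_1=2, arrival time A_1=2
draw d_2=1: τ_2=2, arrival time A_2=4
draw d_3=0: τ_3=1, arrival time A_3=5
draw d_4=0: τ_4=1, arrival time A_4=6
draw d_5=5: τ_5=5, arrival time A_5=11
draw d_6=4: τ_6=3, arrival time A_6=14
draw d_7=5: τ_7=5, arrival time A_7=19
draw d_8=4: τ_8=3, arrival time A_8=22
draw d_9=5: τ_9=5, arrival time A_9=27
N_t over t=0..9: 0:0 1:0 2:1 3:1 4:2 5:3 6:4 7:4 8:4 9:4


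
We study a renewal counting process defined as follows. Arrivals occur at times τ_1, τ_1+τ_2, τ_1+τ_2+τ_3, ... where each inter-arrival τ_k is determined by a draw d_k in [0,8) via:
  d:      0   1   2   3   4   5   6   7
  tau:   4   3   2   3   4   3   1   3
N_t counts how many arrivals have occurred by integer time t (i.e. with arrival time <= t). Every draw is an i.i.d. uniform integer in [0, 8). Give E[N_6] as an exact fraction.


Inter-arrival values over d=0..7: [4, 3, 2, 3, 4, 3, 1, 3]
Each d has probability 1/8, so the pmf of τ is: f(1) = 1/8, f(2) = 1/8, f(3) = 1/2, f(4) = 1/4
Renewal equation for m(n) = E[N_n]: condition on τ_1 = k (if k <= n, one arrival plus a fresh copy on the remaining n−k steps): m(n) = F(n) + Σ_{k<=n} f(k)·m(n−k), where F(n) = P(τ <= n) and m(0) = 0
m(1) = F(1) = 1/8
m(2) = F(2) + f(1)·m(1) = 1/4 + 1/8·1/8 = 17/64
m(3) = F(3) + f(1)·m(2) + f(2)·m(1) = 3/4 + 1/8·17/64 + 1/8·1/8 = 409/512
m(4) = F(4) + f(1)·m(3) + f(2)·m(2) + f(3)·m(1) = 1 + 1/8·409/512 + 1/8·17/64 + 1/2·1/8 = 4897/4096
m(5) = F(5) + f(1)·m(4) + f(2)·m(3) + f(3)·m(2) + f(4)·m(1) = 1 + 1/8·4897/4096 + 1/8·409/512 + 1/2·17/64 + 1/4·1/8 = 46313/32768
m(6) = F(6) + f(1)·m(5) + f(2)·m(4) + f(3)·m(3) + f(4)·m(2) = 1 + 1/8·46313/32768 + 1/8·4897/4096 + 1/2·409/512 + 1/4·17/64 = 469745/262144
E[N_6] = m(6) = 469745/262144

469745/262144


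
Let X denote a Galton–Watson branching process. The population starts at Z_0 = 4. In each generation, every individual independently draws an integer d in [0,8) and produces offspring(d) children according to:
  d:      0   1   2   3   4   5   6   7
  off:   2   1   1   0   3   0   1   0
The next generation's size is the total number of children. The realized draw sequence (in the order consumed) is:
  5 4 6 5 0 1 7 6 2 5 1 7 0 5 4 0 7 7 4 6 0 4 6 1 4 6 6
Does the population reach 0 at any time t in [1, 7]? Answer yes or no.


no

gen 0: Z_0=4, draws=[5, 4, 6, 5], offspring=[0, 3, 1, 0], Z_1=4
gen 1: Z_1=4, draws=[0, 1, 7, 6], offspring=[2, 1, 0, 1], Z_2=4
gen 2: Z_2=4, draws=[2, 5, 1, 7], offspring=[1, 0, 1, 0], Z_3=2
gen 3: Z_3=2, draws=[0, 5], offspring=[2, 0], Z_4=2
gen 4: Z_4=2, draws=[4, 0], offspring=[3, 2], Z_5=5
gen 5: Z_5=5, draws=[7, 7, 4, 6, 0], offspring=[0, 0, 3, 1, 2], Z_6=6
gen 6: Z_6=6, draws=[4, 6, 1, 4, 6, 6], offspring=[3, 1, 1, 3, 1, 1], Z_7=10


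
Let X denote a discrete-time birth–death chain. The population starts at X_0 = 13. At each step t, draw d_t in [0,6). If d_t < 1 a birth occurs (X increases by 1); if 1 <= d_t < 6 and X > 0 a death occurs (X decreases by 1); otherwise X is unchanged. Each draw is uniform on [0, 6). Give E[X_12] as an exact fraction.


5

X can drop by at most 1 per step and X_0 = 13 > T = 12, so X_t >= 13 − t >= 1 > 0 for every t <= 12: the floor at 0 (the 'and X > 0' condition) never binds. Hence X_12 = X_0 + Σ_{t<12} Y_t with i.i.d. increments Y_t = y(d_t) ∈ {+1, −1, 0}.
Outcome values over d=0..5: [1, -1, -1, -1, -1, -1]
Σy = -4, Σy² = 6, M = 6
μ = -4/6 = -2/3,  σ² = 6/6 − (-2/3)² = 5/9
E[X_12] = 13 + 12·(-2/3) = 5


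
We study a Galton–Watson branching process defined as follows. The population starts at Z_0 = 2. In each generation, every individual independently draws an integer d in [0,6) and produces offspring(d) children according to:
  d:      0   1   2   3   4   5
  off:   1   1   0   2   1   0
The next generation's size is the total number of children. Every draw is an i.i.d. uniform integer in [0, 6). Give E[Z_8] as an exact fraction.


Outcome values over d=0..5: [1, 1, 0, 2, 1, 0]
Σy = 5, Σy² = 7, M = 6
μ = 5/6 = 5/6,  σ² = 7/6 − (5/6)² = 17/36
E[Z_0] = 2
E[Z_1] = 5/6·E[Z_0] = 5/3
E[Z_2] = 5/6·E[Z_1] = 25/18
E[Z_3] = 5/6·E[Z_2] = 125/108
E[Z_4] = 5/6·E[Z_3] = 625/648
E[Z_5] = 5/6·E[Z_4] = 3125/3888
E[Z_6] = 5/6·E[Z_5] = 15625/23328
E[Z_7] = 5/6·E[Z_6] = 78125/139968
E[Z_8] = 5/6·E[Z_7] = 390625/839808

390625/839808


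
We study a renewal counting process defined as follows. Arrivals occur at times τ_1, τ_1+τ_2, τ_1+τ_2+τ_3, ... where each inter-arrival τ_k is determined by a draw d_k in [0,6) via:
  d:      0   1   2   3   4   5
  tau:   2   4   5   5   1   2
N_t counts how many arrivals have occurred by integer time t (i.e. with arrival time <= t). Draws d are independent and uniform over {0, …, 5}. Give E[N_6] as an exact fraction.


79015/46656

Inter-arrival values over d=0..5: [2, 4, 5, 5, 1, 2]
Each d has probability 1/6, so the pmf of τ is: f(1) = 1/6, f(2) = 1/3, f(4) = 1/6, f(5) = 1/3
Renewal equation for m(n) = E[N_n]: condition on τ_1 = k (if k <= n, one arrival plus a fresh copy on the remaining n−k steps): m(n) = F(n) + Σ_{k<=n} f(k)·m(n−k), where F(n) = P(τ <= n) and m(0) = 0
m(1) = F(1) = 1/6
m(2) = F(2) + f(1)·m(1) = 1/2 + 1/6·1/6 = 19/36
m(3) = F(3) + f(1)·m(2) + f(2)·m(1) = 1/2 + 1/6·19/36 + 1/3·1/6 = 139/216
m(4) = F(4) + f(1)·m(3) + f(2)·m(2) = 2/3 + 1/6·139/216 + 1/3·19/36 = 1231/1296
m(5) = F(5) + f(1)·m(4) + f(2)·m(3) + f(4)·m(1) = 1 + 1/6·1231/1296 + 1/3·139/216 + 1/6·1/6 = 10891/7776
m(6) = F(6) + f(1)·m(5) + f(2)·m(4) + f(4)·m(2) + f(5)·m(1) = 1 + 1/6·10891/7776 + 1/3·1231/1296 + 1/6·19/36 + 1/3·1/6 = 79015/46656
E[N_6] = m(6) = 79015/46656


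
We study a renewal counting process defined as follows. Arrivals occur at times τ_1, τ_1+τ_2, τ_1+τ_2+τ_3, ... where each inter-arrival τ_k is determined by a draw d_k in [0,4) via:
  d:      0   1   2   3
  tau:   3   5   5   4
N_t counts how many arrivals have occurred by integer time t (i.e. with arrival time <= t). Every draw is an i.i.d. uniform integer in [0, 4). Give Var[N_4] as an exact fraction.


1/4

Inter-arrival values over d=0..3: [3, 5, 5, 4]
Each d has probability 1/4, so the pmf of τ is: f(3) = 1/4, f(4) = 1/4, f(5) = 1/2
Let p_n(j) = P(N_n = j), with p_0 = [1]. Condition on τ_1: p_n(0) = P(τ > n), and for j >= 1, p_n(j) = Σ_{k<=n} f(k)·p_{n−k}(j−1)
p_1 = [1]  (j = 0)
p_2 = [1]  (j = 0)
p_3 = [3/4, 1/4]  (j = 0..1)
p_4 = [1/2, 1/2]  (j = 0..1)
E[N_4] = Σ j·p_4(j) = 1/2;  E[N_4²] = Σ j²·p_4(j) = 1/2
Var[N_4] = 1/2 − (1/2)² = 1/4


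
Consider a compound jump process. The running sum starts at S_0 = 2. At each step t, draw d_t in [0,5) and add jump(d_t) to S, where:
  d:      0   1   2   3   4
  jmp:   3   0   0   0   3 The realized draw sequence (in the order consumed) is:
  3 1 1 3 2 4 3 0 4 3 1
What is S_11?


11

t=0: S=2, d=3, jump=0, S_1=2
t=1: S=2, d=1, jump=0, S_2=2
t=2: S=2, d=1, jump=0, S_3=2
t=3: S=2, d=3, jump=0, S_4=2
t=4: S=2, d=2, jump=0, S_5=2
t=5: S=2, d=4, jump=3, S_6=5
t=6: S=5, d=3, jump=0, S_7=5
t=7: S=5, d=0, jump=3, S_8=8
t=8: S=8, d=4, jump=3, S_9=11
t=9: S=11, d=3, jump=0, S_10=11
t=10: S=11, d=1, jump=0, S_11=11


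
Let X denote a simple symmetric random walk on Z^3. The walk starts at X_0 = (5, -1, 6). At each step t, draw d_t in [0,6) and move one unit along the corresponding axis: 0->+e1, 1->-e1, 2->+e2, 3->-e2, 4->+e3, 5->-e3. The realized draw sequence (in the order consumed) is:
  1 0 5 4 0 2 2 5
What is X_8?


t=0: X=(5, -1, 6), d=1 → -e1, X_1=(4, -1, 6)
t=1: X=(4, -1, 6), d=0 → +e1, X_2=(5, -1, 6)
t=2: X=(5, -1, 6), d=5 → -e3, X_3=(5, -1, 5)
t=3: X=(5, -1, 5), d=4 → +e3, X_4=(5, -1, 6)
t=4: X=(5, -1, 6), d=0 → +e1, X_5=(6, -1, 6)
t=5: X=(6, -1, 6), d=2 → +e2, X_6=(6, 0, 6)
t=6: X=(6, 0, 6), d=2 → +e2, X_7=(6, 1, 6)
t=7: X=(6, 1, 6), d=5 → -e3, X_8=(6, 1, 5)

(6, 1, 5)


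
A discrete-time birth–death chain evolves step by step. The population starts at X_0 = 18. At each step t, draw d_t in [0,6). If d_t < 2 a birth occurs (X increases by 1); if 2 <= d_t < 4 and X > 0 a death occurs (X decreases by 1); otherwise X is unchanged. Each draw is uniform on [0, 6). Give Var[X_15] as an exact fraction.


X can drop by at most 1 per step and X_0 = 18 > T = 15, so X_t >= 18 − t >= 3 > 0 for every t <= 15: the floor at 0 (the 'and X > 0' condition) never binds. Hence X_15 = X_0 + Σ_{t<15} Y_t with i.i.d. increments Y_t = y(d_t) ∈ {+1, −1, 0}.
Outcome values over d=0..5: [1, 1, -1, -1, 0, 0]
Σy = 0, Σy² = 4, M = 6
μ = 0/6 = 0,  σ² = 4/6 − (0)² = 2/3
Independent increments: Var[X_15] = 15·σ² = 15·(2/3) = 10

10


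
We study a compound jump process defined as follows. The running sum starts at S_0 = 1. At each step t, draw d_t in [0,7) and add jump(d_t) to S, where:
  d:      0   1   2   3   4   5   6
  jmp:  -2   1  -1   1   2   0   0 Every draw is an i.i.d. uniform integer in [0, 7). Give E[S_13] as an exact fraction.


Outcome values over d=0..6: [-2, 1, -1, 1, 2, 0, 0]
Σy = 1, Σy² = 11, M = 7
μ = 1/7 = 1/7,  σ² = 11/7 − (1/7)² = 76/49
E[S_13] = 1 + 13·(1/7) = 20/7

20/7


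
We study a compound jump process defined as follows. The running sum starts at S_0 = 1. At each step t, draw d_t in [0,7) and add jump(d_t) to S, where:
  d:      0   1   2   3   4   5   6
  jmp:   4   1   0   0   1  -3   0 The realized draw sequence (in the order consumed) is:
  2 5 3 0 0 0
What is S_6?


10

t=0: S=1, d=2, jump=0, S_1=1
t=1: S=1, d=5, jump=-3, S_2=-2
t=2: S=-2, d=3, jump=0, S_3=-2
t=3: S=-2, d=0, jump=4, S_4=2
t=4: S=2, d=0, jump=4, S_5=6
t=5: S=6, d=0, jump=4, S_6=10


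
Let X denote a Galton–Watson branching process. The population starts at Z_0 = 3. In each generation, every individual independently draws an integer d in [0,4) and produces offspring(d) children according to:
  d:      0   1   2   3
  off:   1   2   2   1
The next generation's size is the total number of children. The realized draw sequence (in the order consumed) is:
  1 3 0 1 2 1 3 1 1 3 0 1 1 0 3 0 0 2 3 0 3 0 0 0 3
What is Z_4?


12

gen 0: Z_0=3, draws=[1, 3, 0], offspring=[2, 1, 1], Z_1=4
gen 1: Z_1=4, draws=[1, 2, 1, 3], offspring=[2, 2, 2, 1], Z_2=7
gen 2: Z_2=7, draws=[1, 1, 3, 0, 1, 1, 0], offspring=[2, 2, 1, 1, 2, 2, 1], Z_3=11
gen 3: Z_3=11, draws=[3, 0, 0, 2, 3, 0, 3, 0, 0, 0, 3], offspring=[1, 1, 1, 2, 1, 1, 1, 1, 1, 1, 1], Z_4=12


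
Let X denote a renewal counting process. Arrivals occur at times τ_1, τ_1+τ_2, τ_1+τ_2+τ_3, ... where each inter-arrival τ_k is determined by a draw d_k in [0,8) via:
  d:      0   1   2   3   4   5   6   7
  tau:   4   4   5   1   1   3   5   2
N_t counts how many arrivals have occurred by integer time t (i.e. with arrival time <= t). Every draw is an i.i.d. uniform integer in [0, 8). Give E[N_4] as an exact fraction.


255/256

Inter-arrival values over d=0..7: [4, 4, 5, 1, 1, 3, 5, 2]
Each d has probability 1/8, so the pmf of τ is: f(1) = 1/4, f(2) = 1/8, f(3) = 1/8, f(4) = 1/4, f(5) = 1/4
Renewal equation for m(n) = E[N_n]: condition on τ_1 = k (if k <= n, one arrival plus a fresh copy on the remaining n−k steps): m(n) = F(n) + Σ_{k<=n} f(k)·m(n−k), where F(n) = P(τ <= n) and m(0) = 0
m(1) = F(1) = 1/4
m(2) = F(2) + f(1)·m(1) = 3/8 + 1/4·1/4 = 7/16
m(3) = F(3) + f(1)·m(2) + f(2)·m(1) = 1/2 + 1/4·7/16 + 1/8·1/4 = 41/64
m(4) = F(4) + f(1)·m(3) + f(2)·m(2) + f(3)·m(1) = 3/4 + 1/4·41/64 + 1/8·7/16 + 1/8·1/4 = 255/256
E[N_4] = m(4) = 255/256


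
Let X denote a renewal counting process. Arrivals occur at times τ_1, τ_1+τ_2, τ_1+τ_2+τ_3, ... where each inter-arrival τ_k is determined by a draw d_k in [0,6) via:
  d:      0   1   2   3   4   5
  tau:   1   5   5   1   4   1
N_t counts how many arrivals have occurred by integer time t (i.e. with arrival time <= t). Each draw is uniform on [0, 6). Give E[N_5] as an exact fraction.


157/96

Inter-arrival values over d=0..5: [1, 5, 5, 1, 4, 1]
Each d has probability 1/6, so the pmf of τ is: f(1) = 1/2, f(4) = 1/6, f(5) = 1/3
Renewal equation for m(n) = E[N_n]: condition on τ_1 = k (if k <= n, one arrival plus a fresh copy on the remaining n−k steps): m(n) = F(n) + Σ_{k<=n} f(k)·m(n−k), where F(n) = P(τ <= n) and m(0) = 0
m(1) = F(1) = 1/2
m(2) = F(2) + f(1)·m(1) = 1/2 + 1/2·1/2 = 3/4
m(3) = F(3) + f(1)·m(2) = 1/2 + 1/2·3/4 = 7/8
m(4) = F(4) + f(1)·m(3) = 2/3 + 1/2·7/8 = 53/48
m(5) = F(5) + f(1)·m(4) + f(4)·m(1) = 1 + 1/2·53/48 + 1/6·1/2 = 157/96
E[N_5] = m(5) = 157/96


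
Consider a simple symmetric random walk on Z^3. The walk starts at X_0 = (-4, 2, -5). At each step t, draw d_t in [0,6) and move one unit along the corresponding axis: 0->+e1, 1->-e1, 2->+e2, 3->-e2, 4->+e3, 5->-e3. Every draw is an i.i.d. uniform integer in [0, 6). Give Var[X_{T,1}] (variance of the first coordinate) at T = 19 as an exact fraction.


19/3

Outcome values over d=0..5: [1, -1, 0, 0, 0, 0]
Σy = 0, Σy² = 2, M = 6
μ = 0/6 = 0,  σ² = 2/6 − (0)² = 1/3
Independent increments: Var[X_19] = 19·σ² = 19·(1/3) = 19/3


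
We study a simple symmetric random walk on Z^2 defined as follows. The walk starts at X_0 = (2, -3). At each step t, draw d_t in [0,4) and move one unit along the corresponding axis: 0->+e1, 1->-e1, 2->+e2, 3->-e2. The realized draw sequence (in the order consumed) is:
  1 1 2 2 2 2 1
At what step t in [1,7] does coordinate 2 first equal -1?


4

t=0: X=(2, -3), d=1 → -e1, X_1=(1, -3)
t=1: X=(1, -3), d=1 → -e1, X_2=(0, -3)
t=2: X=(0, -3), d=2 → +e2, X_3=(0, -2)
t=3: X=(0, -2), d=2 → +e2, X_4=(0, -1)
t=4: X=(0, -1), d=2 → +e2, X_5=(0, 0)
t=5: X=(0, 0), d=2 → +e2, X_6=(0, 1)
t=6: X=(0, 1), d=1 → -e1, X_7=(-1, 1)


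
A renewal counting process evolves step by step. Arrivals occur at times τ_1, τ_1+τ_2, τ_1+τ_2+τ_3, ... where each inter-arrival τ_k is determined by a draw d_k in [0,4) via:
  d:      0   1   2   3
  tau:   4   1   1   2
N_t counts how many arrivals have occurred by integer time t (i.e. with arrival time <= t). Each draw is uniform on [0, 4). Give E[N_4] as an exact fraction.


Inter-arrival values over d=0..3: [4, 1, 1, 2]
Each d has probability 1/4, so the pmf of τ is: f(1) = 1/2, f(2) = 1/4, f(4) = 1/4
Renewal equation for m(n) = E[N_n]: condition on τ_1 = k (if k <= n, one arrival plus a fresh copy on the remaining n−k steps): m(n) = F(n) + Σ_{k<=n} f(k)·m(n−k), where F(n) = P(τ <= n) and m(0) = 0
m(1) = F(1) = 1/2
m(2) = F(2) + f(1)·m(1) = 3/4 + 1/2·1/2 = 1
m(3) = F(3) + f(1)·m(2) + f(2)·m(1) = 3/4 + 1/2·1 + 1/4·1/2 = 11/8
m(4) = F(4) + f(1)·m(3) + f(2)·m(2) = 1 + 1/2·11/8 + 1/4·1 = 31/16
E[N_4] = m(4) = 31/16

31/16


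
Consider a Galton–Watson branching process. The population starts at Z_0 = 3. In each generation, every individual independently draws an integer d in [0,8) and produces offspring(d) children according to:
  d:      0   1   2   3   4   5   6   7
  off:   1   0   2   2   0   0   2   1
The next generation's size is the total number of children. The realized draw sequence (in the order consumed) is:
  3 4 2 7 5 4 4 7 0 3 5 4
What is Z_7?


0

gen 0: Z_0=3, draws=[3, 4, 2], offspring=[2, 0, 2], Z_1=4
gen 1: Z_1=4, draws=[7, 5, 4, 4], offspring=[1, 0, 0, 0], Z_2=1
gen 2: Z_2=1, draws=[7], offspring=[1], Z_3=1
gen 3: Z_3=1, draws=[0], offspring=[1], Z_4=1
gen 4: Z_4=1, draws=[3], offspring=[2], Z_5=2
gen 5: Z_5=2, draws=[5, 4], offspring=[0, 0], Z_6=0
gen 6: Z_6=0, draws=[], offspring=[], Z_7=0


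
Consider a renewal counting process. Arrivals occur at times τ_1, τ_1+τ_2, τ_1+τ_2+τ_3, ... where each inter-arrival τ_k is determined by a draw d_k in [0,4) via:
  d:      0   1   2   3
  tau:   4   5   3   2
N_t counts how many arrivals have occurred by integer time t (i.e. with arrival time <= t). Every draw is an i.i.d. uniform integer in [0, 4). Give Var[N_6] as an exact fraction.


Inter-arrival values over d=0..3: [4, 5, 3, 2]
Each d has probability 1/4, so the pmf of τ is: f(2) = 1/4, f(3) = 1/4, f(4) = 1/4, f(5) = 1/4
Let p_n(j) = P(N_n = j), with p_0 = [1]. Condition on τ_1: p_n(0) = P(τ > n), and for j >= 1, p_n(j) = Σ_{k<=n} f(k)·p_{n−k}(j−1)
p_1 = [1]  (j = 0)
p_2 = [3/4, 1/4]  (j = 0..1)
p_3 = [1/2, 1/2]  (j = 0..1)
p_4 = [1/4, 11/16, 1/16]  (j = 0..2)
p_5 = [0, 13/16, 3/16]  (j = 0..2)
p_6 = [0, 5/8, 23/64, 1/64]  (j = 0..3)
E[N_6] = Σ j·p_6(j) = 89/64;  E[N_6²] = Σ j²·p_6(j) = 141/64
Var[N_6] = 141/64 − (89/64)² = 1103/4096

1103/4096


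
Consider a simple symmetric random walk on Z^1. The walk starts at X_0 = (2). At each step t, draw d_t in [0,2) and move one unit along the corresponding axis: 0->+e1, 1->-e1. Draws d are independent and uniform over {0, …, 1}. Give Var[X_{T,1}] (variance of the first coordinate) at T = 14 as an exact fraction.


14

Outcome values over d=0..1: [1, -1]
Σy = 0, Σy² = 2, M = 2
μ = 0/2 = 0,  σ² = 2/2 − (0)² = 1
Independent increments: Var[X_14] = 14·σ² = 14·(1) = 14


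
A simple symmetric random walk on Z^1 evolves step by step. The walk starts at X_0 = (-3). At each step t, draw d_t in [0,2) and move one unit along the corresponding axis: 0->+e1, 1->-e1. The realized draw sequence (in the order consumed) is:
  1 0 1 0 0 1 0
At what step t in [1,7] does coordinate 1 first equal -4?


1

t=0: X=(-3), d=1 → -e1, X_1=(-4)
t=1: X=(-4), d=0 → +e1, X_2=(-3)
t=2: X=(-3), d=1 → -e1, X_3=(-4)
t=3: X=(-4), d=0 → +e1, X_4=(-3)
t=4: X=(-3), d=0 → +e1, X_5=(-2)
t=5: X=(-2), d=1 → -e1, X_6=(-3)
t=6: X=(-3), d=0 → +e1, X_7=(-2)


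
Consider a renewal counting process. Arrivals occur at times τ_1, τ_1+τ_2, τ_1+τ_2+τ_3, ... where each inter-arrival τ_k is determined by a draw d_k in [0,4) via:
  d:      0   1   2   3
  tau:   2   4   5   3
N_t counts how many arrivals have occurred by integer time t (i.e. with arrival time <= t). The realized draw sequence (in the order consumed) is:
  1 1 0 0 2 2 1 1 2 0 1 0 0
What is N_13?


4

draw d_1=1: τ_1=4, arrival time A_1=4
draw d_2=1: τ_2=4, arrival time A_2=8
draw d_3=0: τ_3=2, arrival time A_3=10
draw d_4=0: τ_4=2, arrival time A_4=12
draw d_5=2: τ_5=5, arrival time A_5=17
draw d_6=2: τ_6=5, arrival time A_6=22
draw d_7=1: τ_7=4, arrival time A_7=26
draw d_8=1: τ_8=4, arrival time A_8=30
draw d_9=2: τ_9=5, arrival time A_9=35
draw d_10=0: τ_10=2, arrival time A_10=37
draw d_11=1: τ_11=4, arrival time A_11=41
draw d_12=0: τ_12=2, arrival time A_12=43
draw d_13=0: τ_13=2, arrival time A_13=45
N_t over t=0..13: 0:0 1:0 2:0 3:0 4:1 5:1 6:1 7:1 8:2 9:2 10:3 11:3 12:4 13:4


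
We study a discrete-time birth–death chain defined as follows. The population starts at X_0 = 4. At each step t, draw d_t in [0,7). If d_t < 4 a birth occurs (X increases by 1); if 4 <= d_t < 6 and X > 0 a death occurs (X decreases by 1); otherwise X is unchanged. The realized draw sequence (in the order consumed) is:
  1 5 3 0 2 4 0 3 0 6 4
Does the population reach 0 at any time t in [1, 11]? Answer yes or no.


no

t=0: X=4, d=1 → birth, X_1=5
t=1: X=5, d=5 → death, X_2=4
t=2: X=4, d=3 → birth, X_3=5
t=3: X=5, d=0 → birth, X_4=6
t=4: X=6, d=2 → birth, X_5=7
t=5: X=7, d=4 → death, X_6=6
t=6: X=6, d=0 → birth, X_7=7
t=7: X=7, d=3 → birth, X_8=8
t=8: X=8, d=0 → birth, X_9=9
t=9: X=9, d=6 → hold, X_10=9
t=10: X=9, d=4 → death, X_11=8


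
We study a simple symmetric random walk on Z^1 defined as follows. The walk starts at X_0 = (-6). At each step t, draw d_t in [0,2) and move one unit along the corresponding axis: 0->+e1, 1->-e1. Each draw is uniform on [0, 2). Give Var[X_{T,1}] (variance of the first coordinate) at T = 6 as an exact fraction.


6

Outcome values over d=0..1: [1, -1]
Σy = 0, Σy² = 2, M = 2
μ = 0/2 = 0,  σ² = 2/2 − (0)² = 1
Independent increments: Var[X_6] = 6·σ² = 6·(1) = 6


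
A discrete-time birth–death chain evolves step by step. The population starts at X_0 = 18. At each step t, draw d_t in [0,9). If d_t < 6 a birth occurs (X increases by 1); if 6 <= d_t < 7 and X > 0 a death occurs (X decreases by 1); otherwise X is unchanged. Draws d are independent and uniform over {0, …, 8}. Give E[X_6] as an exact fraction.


64/3

X can drop by at most 1 per step and X_0 = 18 > T = 6, so X_t >= 18 − t >= 12 > 0 for every t <= 6: the floor at 0 (the 'and X > 0' condition) never binds. Hence X_6 = X_0 + Σ_{t<6} Y_t with i.i.d. increments Y_t = y(d_t) ∈ {+1, −1, 0}.
Outcome values over d=0..8: [1, 1, 1, 1, 1, 1, -1, 0, 0]
Σy = 5, Σy² = 7, M = 9
μ = 5/9 = 5/9,  σ² = 7/9 − (5/9)² = 38/81
E[X_6] = 18 + 6·(5/9) = 64/3


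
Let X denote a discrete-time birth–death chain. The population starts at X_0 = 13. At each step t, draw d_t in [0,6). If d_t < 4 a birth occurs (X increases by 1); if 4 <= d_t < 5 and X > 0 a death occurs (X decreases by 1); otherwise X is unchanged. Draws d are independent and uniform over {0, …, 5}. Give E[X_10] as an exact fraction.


X can drop by at most 1 per step and X_0 = 13 > T = 10, so X_t >= 13 − t >= 3 > 0 for every t <= 10: the floor at 0 (the 'and X > 0' condition) never binds. Hence X_10 = X_0 + Σ_{t<10} Y_t with i.i.d. increments Y_t = y(d_t) ∈ {+1, −1, 0}.
Outcome values over d=0..5: [1, 1, 1, 1, -1, 0]
Σy = 3, Σy² = 5, M = 6
μ = 3/6 = 1/2,  σ² = 5/6 − (1/2)² = 7/12
E[X_10] = 13 + 10·(1/2) = 18

18


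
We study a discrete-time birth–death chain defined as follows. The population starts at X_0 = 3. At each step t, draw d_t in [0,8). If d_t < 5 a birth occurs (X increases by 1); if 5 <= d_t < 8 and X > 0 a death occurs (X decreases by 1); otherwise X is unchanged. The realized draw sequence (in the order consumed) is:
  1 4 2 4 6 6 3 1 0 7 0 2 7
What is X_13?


t=0: X=3, d=1 → birth, X_1=4
t=1: X=4, d=4 → birth, X_2=5
t=2: X=5, d=2 → birth, X_3=6
t=3: X=6, d=4 → birth, X_4=7
t=4: X=7, d=6 → death, X_5=6
t=5: X=6, d=6 → death, X_6=5
t=6: X=5, d=3 → birth, X_7=6
t=7: X=6, d=1 → birth, X_8=7
t=8: X=7, d=0 → birth, X_9=8
t=9: X=8, d=7 → death, X_10=7
t=10: X=7, d=0 → birth, X_11=8
t=11: X=8, d=2 → birth, X_12=9
t=12: X=9, d=7 → death, X_13=8

8


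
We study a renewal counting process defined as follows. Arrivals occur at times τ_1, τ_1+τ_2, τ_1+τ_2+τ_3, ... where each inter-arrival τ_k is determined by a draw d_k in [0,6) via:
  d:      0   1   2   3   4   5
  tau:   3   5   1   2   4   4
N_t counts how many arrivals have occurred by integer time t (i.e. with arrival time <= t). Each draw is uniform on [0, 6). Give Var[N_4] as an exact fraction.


Inter-arrival values over d=0..5: [3, 5, 1, 2, 4, 4]
Each d has probability 1/6, so the pmf of τ is: f(1) = 1/6, f(2) = 1/6, f(3) = 1/6, f(4) = 1/3, f(5) = 1/6
Let p_n(j) = P(N_n = j), with p_0 = [1]. Condition on τ_1: p_n(0) = P(τ > n), and for j >= 1, p_n(j) = Σ_{k<=n} f(k)·p_{n−k}(j−1)
p_1 = [5/6, 1/6]  (j = 0..1)
p_2 = [2/3, 11/36, 1/36]  (j = 0..2)
p_3 = [1/2, 5/12, 17/216, 1/216]  (j = 0..3)
p_4 = [1/6, 2/3, 4/27, 23/1296, 1/1296]  (j = 0..4)
E[N_4] = Σ j·p_4(j) = 1321/1296;  E[N_4²] = Σ j²·p_4(j) = 1855/1296
Var[N_4] = 1855/1296 − (1321/1296)² = 659039/1679616

659039/1679616


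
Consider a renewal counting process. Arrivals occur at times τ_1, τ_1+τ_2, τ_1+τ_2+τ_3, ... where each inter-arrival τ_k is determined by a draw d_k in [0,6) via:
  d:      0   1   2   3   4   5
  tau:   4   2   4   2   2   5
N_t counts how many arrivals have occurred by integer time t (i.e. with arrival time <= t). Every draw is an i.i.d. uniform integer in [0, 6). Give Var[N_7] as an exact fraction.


23/64

Inter-arrival values over d=0..5: [4, 2, 4, 2, 2, 5]
Each d has probability 1/6, so the pmf of τ is: f(2) = 1/2, f(4) = 1/3, f(5) = 1/6
Let p_n(j) = P(N_n = j), with p_0 = [1]. Condition on τ_1: p_n(0) = P(τ > n), and for j >= 1, p_n(j) = Σ_{k<=n} f(k)·p_{n−k}(j−1)
p_1 = [1]  (j = 0)
p_2 = [1/2, 1/2]  (j = 0..1)
p_3 = [1/2, 1/2]  (j = 0..1)
p_4 = [1/6, 7/12, 1/4]  (j = 0..2)
p_5 = [0, 3/4, 1/4]  (j = 0..2)
p_6 = [0, 5/12, 11/24, 1/8]  (j = 0..3)
p_7 = [0, 1/4, 5/8, 1/8]  (j = 0..3)
E[N_7] = Σ j·p_7(j) = 15/8;  E[N_7²] = Σ j²·p_7(j) = 31/8
Var[N_7] = 31/8 − (15/8)² = 23/64


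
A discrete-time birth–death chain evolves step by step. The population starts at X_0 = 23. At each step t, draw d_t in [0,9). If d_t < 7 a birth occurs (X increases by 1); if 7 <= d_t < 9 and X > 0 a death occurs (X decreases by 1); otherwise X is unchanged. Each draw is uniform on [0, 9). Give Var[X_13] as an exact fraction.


728/81

X can drop by at most 1 per step and X_0 = 23 > T = 13, so X_t >= 23 − t >= 10 > 0 for every t <= 13: the floor at 0 (the 'and X > 0' condition) never binds. Hence X_13 = X_0 + Σ_{t<13} Y_t with i.i.d. increments Y_t = y(d_t) ∈ {+1, −1, 0}.
Outcome values over d=0..8: [1, 1, 1, 1, 1, 1, 1, -1, -1]
Σy = 5, Σy² = 9, M = 9
μ = 5/9 = 5/9,  σ² = 9/9 − (5/9)² = 56/81
Independent increments: Var[X_13] = 13·σ² = 13·(56/81) = 728/81


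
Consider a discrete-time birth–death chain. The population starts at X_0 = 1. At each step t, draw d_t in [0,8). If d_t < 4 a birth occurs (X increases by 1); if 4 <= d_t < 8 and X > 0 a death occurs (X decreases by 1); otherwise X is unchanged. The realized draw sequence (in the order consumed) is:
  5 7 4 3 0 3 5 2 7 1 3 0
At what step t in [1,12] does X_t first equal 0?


t=0: X=1, d=5 → death, X_1=0
t=1: X=0, d=7 → hold, X_2=0
t=2: X=0, d=4 → hold, X_3=0
t=3: X=0, d=3 → birth, X_4=1
t=4: X=1, d=0 → birth, X_5=2
t=5: X=2, d=3 → birth, X_6=3
t=6: X=3, d=5 → death, X_7=2
t=7: X=2, d=2 → birth, X_8=3
t=8: X=3, d=7 → death, X_9=2
t=9: X=2, d=1 → birth, X_10=3
t=10: X=3, d=3 → birth, X_11=4
t=11: X=4, d=0 → birth, X_12=5

1


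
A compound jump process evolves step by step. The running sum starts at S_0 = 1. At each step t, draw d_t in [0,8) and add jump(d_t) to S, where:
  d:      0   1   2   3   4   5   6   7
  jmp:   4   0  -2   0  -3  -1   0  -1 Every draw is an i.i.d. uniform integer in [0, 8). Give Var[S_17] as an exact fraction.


4063/64

Outcome values over d=0..7: [4, 0, -2, 0, -3, -1, 0, -1]
Σy = -3, Σy² = 31, M = 8
μ = -3/8 = -3/8,  σ² = 31/8 − (-3/8)² = 239/64
Independent increments: Var[S_17] = 17·σ² = 17·(239/64) = 4063/64


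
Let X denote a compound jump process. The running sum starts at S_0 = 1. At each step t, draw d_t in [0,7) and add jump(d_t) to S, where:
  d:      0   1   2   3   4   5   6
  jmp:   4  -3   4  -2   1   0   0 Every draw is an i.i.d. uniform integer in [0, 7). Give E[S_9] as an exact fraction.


43/7

Outcome values over d=0..6: [4, -3, 4, -2, 1, 0, 0]
Σy = 4, Σy² = 46, M = 7
μ = 4/7 = 4/7,  σ² = 46/7 − (4/7)² = 306/49
E[S_9] = 1 + 9·(4/7) = 43/7


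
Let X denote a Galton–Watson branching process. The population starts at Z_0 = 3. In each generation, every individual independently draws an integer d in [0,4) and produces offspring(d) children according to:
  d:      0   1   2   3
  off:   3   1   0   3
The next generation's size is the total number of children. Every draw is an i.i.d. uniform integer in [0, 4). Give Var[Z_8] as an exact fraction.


Outcome values over d=0..3: [3, 1, 0, 3]
Σy = 7, Σy² = 19, M = 4
μ = 7/4 = 7/4,  σ² = 19/4 − (7/4)² = 27/16
V_0 = 0, E_0 = 3
V_1 = 27/16·E_0 + (7/4)²·V_0 = 81/16;  E_1 = 21/4
V_2 = 27/16·E_1 + (7/4)²·V_1 = 6237/256;  E_2 = 147/16
V_3 = 27/16·E_2 + (7/4)²·V_2 = 369117/4096;  E_3 = 1029/64
V_4 = 27/16·E_3 + (7/4)²·V_3 = 19864845/65536;  E_4 = 7203/256
V_5 = 27/16·E_4 + (7/4)²·V_4 = 1023164541/1048576;  E_5 = 50421/1024
V_6 = 27/16·E_5 + (7/4)²·V_5 = 51529102317/16777216;  E_6 = 352947/4096
V_7 = 27/16·E_6 + (7/4)²·V_6 = 2563959128157/268435456;  E_7 = 2470629/16384
V_8 = 27/16·E_7 + (7/4)²·V_7 = 126726924489165/4294967296;  E_8 = 17294403/65536

126726924489165/4294967296


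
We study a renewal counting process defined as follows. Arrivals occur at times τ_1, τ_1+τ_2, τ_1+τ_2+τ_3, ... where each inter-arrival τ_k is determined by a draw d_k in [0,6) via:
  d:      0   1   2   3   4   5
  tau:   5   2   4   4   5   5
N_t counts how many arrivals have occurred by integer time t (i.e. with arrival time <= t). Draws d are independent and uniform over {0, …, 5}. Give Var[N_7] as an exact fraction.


Inter-arrival values over d=0..5: [5, 2, 4, 4, 5, 5]
Each d has probability 1/6, so the pmf of τ is: f(2) = 1/6, f(4) = 1/3, f(5) = 1/2
Let p_n(j) = P(N_n = j), with p_0 = [1]. Condition on τ_1: p_n(0) = P(τ > n), and for j >= 1, p_n(j) = Σ_{k<=n} f(k)·p_{n−k}(j−1)
p_1 = [1]  (j = 0)
p_2 = [5/6, 1/6]  (j = 0..1)
p_3 = [5/6, 1/6]  (j = 0..1)
p_4 = [1/2, 17/36, 1/36]  (j = 0..2)
p_5 = [0, 35/36, 1/36]  (j = 0..2)
p_6 = [0, 31/36, 29/216, 1/216]  (j = 0..3)
p_7 = [0, 25/36, 65/216, 1/216]  (j = 0..3)
E[N_7] = Σ j·p_7(j) = 283/216;  E[N_7²] = Σ j²·p_7(j) = 419/216
Var[N_7] = 419/216 − (283/216)² = 10415/46656

10415/46656


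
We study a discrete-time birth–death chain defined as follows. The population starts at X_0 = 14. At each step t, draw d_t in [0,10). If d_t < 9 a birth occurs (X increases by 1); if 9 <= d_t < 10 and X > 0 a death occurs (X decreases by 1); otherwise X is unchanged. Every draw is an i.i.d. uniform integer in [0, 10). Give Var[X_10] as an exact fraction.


18/5

X can drop by at most 1 per step and X_0 = 14 > T = 10, so X_t >= 14 − t >= 4 > 0 for every t <= 10: the floor at 0 (the 'and X > 0' condition) never binds. Hence X_10 = X_0 + Σ_{t<10} Y_t with i.i.d. increments Y_t = y(d_t) ∈ {+1, −1, 0}.
Outcome values over d=0..9: [1, 1, 1, 1, 1, 1, 1, 1, 1, -1]
Σy = 8, Σy² = 10, M = 10
μ = 8/10 = 4/5,  σ² = 10/10 − (4/5)² = 9/25
Independent increments: Var[X_10] = 10·σ² = 10·(9/25) = 18/5


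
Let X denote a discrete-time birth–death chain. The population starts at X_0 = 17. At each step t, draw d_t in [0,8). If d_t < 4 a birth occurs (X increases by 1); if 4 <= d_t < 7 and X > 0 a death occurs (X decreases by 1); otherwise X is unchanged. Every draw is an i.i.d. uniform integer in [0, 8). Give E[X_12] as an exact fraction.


X can drop by at most 1 per step and X_0 = 17 > T = 12, so X_t >= 17 − t >= 5 > 0 for every t <= 12: the floor at 0 (the 'and X > 0' condition) never binds. Hence X_12 = X_0 + Σ_{t<12} Y_t with i.i.d. increments Y_t = y(d_t) ∈ {+1, −1, 0}.
Outcome values over d=0..7: [1, 1, 1, 1, -1, -1, -1, 0]
Σy = 1, Σy² = 7, M = 8
μ = 1/8 = 1/8,  σ² = 7/8 − (1/8)² = 55/64
E[X_12] = 17 + 12·(1/8) = 37/2

37/2


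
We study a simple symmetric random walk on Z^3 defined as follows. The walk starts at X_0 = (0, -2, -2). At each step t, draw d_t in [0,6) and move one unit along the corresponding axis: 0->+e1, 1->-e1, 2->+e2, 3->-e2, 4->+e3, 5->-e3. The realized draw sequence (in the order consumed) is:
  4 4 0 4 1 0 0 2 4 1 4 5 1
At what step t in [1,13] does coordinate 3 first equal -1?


t=0: X=(0, -2, -2), d=4 → +e3, X_1=(0, -2, -1)
t=1: X=(0, -2, -1), d=4 → +e3, X_2=(0, -2, 0)
t=2: X=(0, -2, 0), d=0 → +e1, X_3=(1, -2, 0)
t=3: X=(1, -2, 0), d=4 → +e3, X_4=(1, -2, 1)
t=4: X=(1, -2, 1), d=1 → -e1, X_5=(0, -2, 1)
t=5: X=(0, -2, 1), d=0 → +e1, X_6=(1, -2, 1)
t=6: X=(1, -2, 1), d=0 → +e1, X_7=(2, -2, 1)
t=7: X=(2, -2, 1), d=2 → +e2, X_8=(2, -1, 1)
t=8: X=(2, -1, 1), d=4 → +e3, X_9=(2, -1, 2)
t=9: X=(2, -1, 2), d=1 → -e1, X_10=(1, -1, 2)
t=10: X=(1, -1, 2), d=4 → +e3, X_11=(1, -1, 3)
t=11: X=(1, -1, 3), d=5 → -e3, X_12=(1, -1, 2)
t=12: X=(1, -1, 2), d=1 → -e1, X_13=(0, -1, 2)

1


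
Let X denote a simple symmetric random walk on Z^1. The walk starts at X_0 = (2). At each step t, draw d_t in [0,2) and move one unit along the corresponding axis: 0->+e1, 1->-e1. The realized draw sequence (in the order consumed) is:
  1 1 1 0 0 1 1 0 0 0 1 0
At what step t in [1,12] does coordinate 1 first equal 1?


1

t=0: X=(2), d=1 → -e1, X_1=(1)
t=1: X=(1), d=1 → -e1, X_2=(0)
t=2: X=(0), d=1 → -e1, X_3=(-1)
t=3: X=(-1), d=0 → +e1, X_4=(0)
t=4: X=(0), d=0 → +e1, X_5=(1)
t=5: X=(1), d=1 → -e1, X_6=(0)
t=6: X=(0), d=1 → -e1, X_7=(-1)
t=7: X=(-1), d=0 → +e1, X_8=(0)
t=8: X=(0), d=0 → +e1, X_9=(1)
t=9: X=(1), d=0 → +e1, X_10=(2)
t=10: X=(2), d=1 → -e1, X_11=(1)
t=11: X=(1), d=0 → +e1, X_12=(2)


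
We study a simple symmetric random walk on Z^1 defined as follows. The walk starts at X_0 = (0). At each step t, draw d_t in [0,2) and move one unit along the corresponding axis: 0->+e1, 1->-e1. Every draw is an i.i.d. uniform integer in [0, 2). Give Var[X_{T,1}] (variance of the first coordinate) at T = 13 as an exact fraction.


Outcome values over d=0..1: [1, -1]
Σy = 0, Σy² = 2, M = 2
μ = 0/2 = 0,  σ² = 2/2 − (0)² = 1
Independent increments: Var[X_13] = 13·σ² = 13·(1) = 13

13


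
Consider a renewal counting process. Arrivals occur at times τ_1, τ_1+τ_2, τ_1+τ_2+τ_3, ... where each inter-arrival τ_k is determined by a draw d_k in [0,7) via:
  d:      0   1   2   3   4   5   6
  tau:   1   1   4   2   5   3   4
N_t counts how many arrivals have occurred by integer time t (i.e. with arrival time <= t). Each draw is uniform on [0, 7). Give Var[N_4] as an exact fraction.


3350980/5764801

Inter-arrival values over d=0..6: [1, 1, 4, 2, 5, 3, 4]
Each d has probability 1/7, so the pmf of τ is: f(1) = 2/7, f(2) = 1/7, f(3) = 1/7, f(4) = 2/7, f(5) = 1/7
Let p_n(j) = P(N_n = j), with p_0 = [1]. Condition on τ_1: p_n(0) = P(τ > n), and for j >= 1, p_n(j) = Σ_{k<=n} f(k)·p_{n−k}(j−1)
p_1 = [5/7, 2/7]  (j = 0..1)
p_2 = [4/7, 17/49, 4/49]  (j = 0..2)
p_3 = [3/7, 20/49, 48/343, 8/343]  (j = 0..3)
p_4 = [1/7, 29/49, 71/343, 124/2401, 16/2401]  (j = 0..4)
E[N_4] = Σ j·p_4(j) = 2851/2401;  E[N_4²] = Σ j²·p_4(j) = 683/343
Var[N_4] = 683/343 − (2851/2401)² = 3350980/5764801


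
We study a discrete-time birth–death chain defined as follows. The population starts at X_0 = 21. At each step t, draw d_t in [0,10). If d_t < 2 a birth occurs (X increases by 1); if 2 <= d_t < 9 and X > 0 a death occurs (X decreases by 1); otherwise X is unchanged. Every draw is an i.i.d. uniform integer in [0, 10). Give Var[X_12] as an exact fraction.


39/5

X can drop by at most 1 per step and X_0 = 21 > T = 12, so X_t >= 21 − t >= 9 > 0 for every t <= 12: the floor at 0 (the 'and X > 0' condition) never binds. Hence X_12 = X_0 + Σ_{t<12} Y_t with i.i.d. increments Y_t = y(d_t) ∈ {+1, −1, 0}.
Outcome values over d=0..9: [1, 1, -1, -1, -1, -1, -1, -1, -1, 0]
Σy = -5, Σy² = 9, M = 10
μ = -5/10 = -1/2,  σ² = 9/10 − (-1/2)² = 13/20
Independent increments: Var[X_12] = 12·σ² = 12·(13/20) = 39/5


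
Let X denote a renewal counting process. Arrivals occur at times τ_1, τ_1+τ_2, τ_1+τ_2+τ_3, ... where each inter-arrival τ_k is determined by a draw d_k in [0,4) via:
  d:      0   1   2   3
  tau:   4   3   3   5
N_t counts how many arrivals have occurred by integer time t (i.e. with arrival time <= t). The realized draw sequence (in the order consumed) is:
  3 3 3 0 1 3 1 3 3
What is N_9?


draw d_1=3: τ_1=5, arrival time A_1=5
draw d_2=3: τ_2=5, arrival time A_2=10
draw d_3=3: τ_3=5, arrival time A_3=15
draw d_4=0: τ_4=4, arrival time A_4=19
draw d_5=1: τ_5=3, arrival time A_5=22
draw d_6=3: τ_6=5, arrival time A_6=27
draw d_7=1: τ_7=3, arrival time A_7=30
draw d_8=3: τ_8=5, arrival time A_8=35
draw d_9=3: τ_9=5, arrival time A_9=40
N_t over t=0..9: 0:0 1:0 2:0 3:0 4:0 5:1 6:1 7:1 8:1 9:1

1


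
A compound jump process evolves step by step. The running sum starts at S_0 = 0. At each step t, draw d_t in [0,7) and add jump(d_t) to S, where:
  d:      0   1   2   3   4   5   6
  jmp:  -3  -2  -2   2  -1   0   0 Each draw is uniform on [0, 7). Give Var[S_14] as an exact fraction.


236/7

Outcome values over d=0..6: [-3, -2, -2, 2, -1, 0, 0]
Σy = -6, Σy² = 22, M = 7
μ = -6/7 = -6/7,  σ² = 22/7 − (-6/7)² = 118/49
Independent increments: Var[S_14] = 14·σ² = 14·(118/49) = 236/7


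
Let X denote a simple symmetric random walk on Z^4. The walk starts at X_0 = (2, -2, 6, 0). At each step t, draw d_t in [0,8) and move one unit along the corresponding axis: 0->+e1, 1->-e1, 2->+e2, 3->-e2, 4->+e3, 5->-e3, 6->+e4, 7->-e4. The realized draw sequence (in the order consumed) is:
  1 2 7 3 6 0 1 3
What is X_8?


t=0: X=(2, -2, 6, 0), d=1 → -e1, X_1=(1, -2, 6, 0)
t=1: X=(1, -2, 6, 0), d=2 → +e2, X_2=(1, -1, 6, 0)
t=2: X=(1, -1, 6, 0), d=7 → -e4, X_3=(1, -1, 6, -1)
t=3: X=(1, -1, 6, -1), d=3 → -e2, X_4=(1, -2, 6, -1)
t=4: X=(1, -2, 6, -1), d=6 → +e4, X_5=(1, -2, 6, 0)
t=5: X=(1, -2, 6, 0), d=0 → +e1, X_6=(2, -2, 6, 0)
t=6: X=(2, -2, 6, 0), d=1 → -e1, X_7=(1, -2, 6, 0)
t=7: X=(1, -2, 6, 0), d=3 → -e2, X_8=(1, -3, 6, 0)

(1, -3, 6, 0)


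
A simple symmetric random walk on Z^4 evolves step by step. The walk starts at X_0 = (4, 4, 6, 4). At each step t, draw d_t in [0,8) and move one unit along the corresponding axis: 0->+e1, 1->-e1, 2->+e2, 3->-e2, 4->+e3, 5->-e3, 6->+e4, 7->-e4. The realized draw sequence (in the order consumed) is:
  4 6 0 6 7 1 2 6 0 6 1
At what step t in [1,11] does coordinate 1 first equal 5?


t=0: X=(4, 4, 6, 4), d=4 → +e3, X_1=(4, 4, 7, 4)
t=1: X=(4, 4, 7, 4), d=6 → +e4, X_2=(4, 4, 7, 5)
t=2: X=(4, 4, 7, 5), d=0 → +e1, X_3=(5, 4, 7, 5)
t=3: X=(5, 4, 7, 5), d=6 → +e4, X_4=(5, 4, 7, 6)
t=4: X=(5, 4, 7, 6), d=7 → -e4, X_5=(5, 4, 7, 5)
t=5: X=(5, 4, 7, 5), d=1 → -e1, X_6=(4, 4, 7, 5)
t=6: X=(4, 4, 7, 5), d=2 → +e2, X_7=(4, 5, 7, 5)
t=7: X=(4, 5, 7, 5), d=6 → +e4, X_8=(4, 5, 7, 6)
t=8: X=(4, 5, 7, 6), d=0 → +e1, X_9=(5, 5, 7, 6)
t=9: X=(5, 5, 7, 6), d=6 → +e4, X_10=(5, 5, 7, 7)
t=10: X=(5, 5, 7, 7), d=1 → -e1, X_11=(4, 5, 7, 7)

3
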